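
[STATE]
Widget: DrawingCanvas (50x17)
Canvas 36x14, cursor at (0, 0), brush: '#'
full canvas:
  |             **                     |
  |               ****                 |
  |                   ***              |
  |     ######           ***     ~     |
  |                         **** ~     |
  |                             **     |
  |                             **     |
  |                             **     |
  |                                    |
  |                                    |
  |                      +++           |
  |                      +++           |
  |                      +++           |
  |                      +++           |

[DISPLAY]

+            **                                   
               ****                               
                   ***                            
     ######           ***     ~                   
                         **** ~                   
                             **                   
                             **                   
                             **                   
                                                  
                                                  
                      +++                         
                      +++                         
                      +++                         
                      +++                         
                                                  
                                                  
                                                  


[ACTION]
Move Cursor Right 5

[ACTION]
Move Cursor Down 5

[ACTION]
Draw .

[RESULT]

             **                                   
               ****                               
                   ***                            
     ######           ***     ~                   
                         **** ~                   
     .                       **                   
                             **                   
                             **                   
                                                  
                                                  
                      +++                         
                      +++                         
                      +++                         
                      +++                         
                                                  
                                                  
                                                  


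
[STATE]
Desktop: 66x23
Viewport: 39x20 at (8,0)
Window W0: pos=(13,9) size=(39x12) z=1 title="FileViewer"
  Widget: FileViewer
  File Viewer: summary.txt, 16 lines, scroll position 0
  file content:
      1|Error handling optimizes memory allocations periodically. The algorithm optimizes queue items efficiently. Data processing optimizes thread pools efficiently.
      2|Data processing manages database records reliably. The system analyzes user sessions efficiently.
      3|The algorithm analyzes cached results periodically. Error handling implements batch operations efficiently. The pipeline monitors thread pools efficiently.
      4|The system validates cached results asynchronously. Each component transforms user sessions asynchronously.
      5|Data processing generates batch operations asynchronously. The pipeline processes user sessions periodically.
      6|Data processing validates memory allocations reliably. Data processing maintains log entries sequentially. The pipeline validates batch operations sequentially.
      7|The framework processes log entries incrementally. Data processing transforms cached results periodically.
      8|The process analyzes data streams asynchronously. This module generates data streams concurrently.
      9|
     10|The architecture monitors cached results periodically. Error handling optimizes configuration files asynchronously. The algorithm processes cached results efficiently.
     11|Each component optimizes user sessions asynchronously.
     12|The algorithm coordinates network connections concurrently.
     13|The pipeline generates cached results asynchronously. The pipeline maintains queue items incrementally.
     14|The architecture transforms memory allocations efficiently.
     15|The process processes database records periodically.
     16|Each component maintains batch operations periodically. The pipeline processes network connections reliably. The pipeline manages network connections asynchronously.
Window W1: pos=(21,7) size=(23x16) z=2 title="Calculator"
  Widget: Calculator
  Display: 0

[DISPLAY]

                                       
                                       
                                       
                                       
                                       
                                       
                                       
             ┏━━━━━━━━━━━━━━━━━━━━━┓   
             ┃ Calculator          ┃   
     ┏━━━━━━━┠─────────────────────┨━━━
     ┃ FileVi┃                    0┃   
     ┠───────┃┌───┬───┬───┬───┐    ┃───
     ┃Error h┃│ 7 │ 8 │ 9 │ ÷ │    ┃y a
     ┃Data pr┃├───┼───┼───┼───┤    ┃se 
     ┃The alg┃│ 4 │ 5 │ 6 │ × │    ┃res
     ┃The sys┃├───┼───┼───┼───┤    ┃sul
     ┃Data pr┃│ 1 │ 2 │ 3 │ - │    ┃h o
     ┃Data pr┃├───┼───┼───┼───┤    ┃ry 
     ┃The fra┃│ 0 │ . │ = │ + │    ┃tri
     ┃The pro┃├───┼───┼───┼───┤    ┃ams


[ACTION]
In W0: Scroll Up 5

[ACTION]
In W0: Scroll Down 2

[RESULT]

                                       
                                       
                                       
                                       
                                       
                                       
                                       
             ┏━━━━━━━━━━━━━━━━━━━━━┓   
             ┃ Calculator          ┃   
     ┏━━━━━━━┠─────────────────────┨━━━
     ┃ FileVi┃                    0┃   
     ┠───────┃┌───┬───┬───┬───┐    ┃───
     ┃The alg┃│ 7 │ 8 │ 9 │ ÷ │    ┃res
     ┃The sys┃├───┼───┼───┼───┤    ┃sul
     ┃Data pr┃│ 4 │ 5 │ 6 │ × │    ┃h o
     ┃Data pr┃├───┼───┼───┼───┤    ┃ry 
     ┃The fra┃│ 1 │ 2 │ 3 │ - │    ┃tri
     ┃The pro┃├───┼───┼───┼───┤    ┃ams
     ┃       ┃│ 0 │ . │ = │ + │    ┃   
     ┃The arc┃├───┼───┼───┼───┤    ┃ed 


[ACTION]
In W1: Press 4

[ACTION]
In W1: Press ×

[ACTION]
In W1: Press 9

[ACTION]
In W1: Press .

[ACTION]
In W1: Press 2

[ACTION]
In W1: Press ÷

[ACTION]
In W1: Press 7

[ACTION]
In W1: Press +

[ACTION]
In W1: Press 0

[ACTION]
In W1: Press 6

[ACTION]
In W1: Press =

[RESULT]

                                       
                                       
                                       
                                       
                                       
                                       
                                       
             ┏━━━━━━━━━━━━━━━━━━━━━┓   
             ┃ Calculator          ┃   
     ┏━━━━━━━┠─────────────────────┨━━━
     ┃ FileVi┃          11.25714286┃   
     ┠───────┃┌───┬───┬───┬───┐    ┃───
     ┃The alg┃│ 7 │ 8 │ 9 │ ÷ │    ┃res
     ┃The sys┃├───┼───┼───┼───┤    ┃sul
     ┃Data pr┃│ 4 │ 5 │ 6 │ × │    ┃h o
     ┃Data pr┃├───┼───┼───┼───┤    ┃ry 
     ┃The fra┃│ 1 │ 2 │ 3 │ - │    ┃tri
     ┃The pro┃├───┼───┼───┼───┤    ┃ams
     ┃       ┃│ 0 │ . │ = │ + │    ┃   
     ┃The arc┃├───┼───┼───┼───┤    ┃ed 


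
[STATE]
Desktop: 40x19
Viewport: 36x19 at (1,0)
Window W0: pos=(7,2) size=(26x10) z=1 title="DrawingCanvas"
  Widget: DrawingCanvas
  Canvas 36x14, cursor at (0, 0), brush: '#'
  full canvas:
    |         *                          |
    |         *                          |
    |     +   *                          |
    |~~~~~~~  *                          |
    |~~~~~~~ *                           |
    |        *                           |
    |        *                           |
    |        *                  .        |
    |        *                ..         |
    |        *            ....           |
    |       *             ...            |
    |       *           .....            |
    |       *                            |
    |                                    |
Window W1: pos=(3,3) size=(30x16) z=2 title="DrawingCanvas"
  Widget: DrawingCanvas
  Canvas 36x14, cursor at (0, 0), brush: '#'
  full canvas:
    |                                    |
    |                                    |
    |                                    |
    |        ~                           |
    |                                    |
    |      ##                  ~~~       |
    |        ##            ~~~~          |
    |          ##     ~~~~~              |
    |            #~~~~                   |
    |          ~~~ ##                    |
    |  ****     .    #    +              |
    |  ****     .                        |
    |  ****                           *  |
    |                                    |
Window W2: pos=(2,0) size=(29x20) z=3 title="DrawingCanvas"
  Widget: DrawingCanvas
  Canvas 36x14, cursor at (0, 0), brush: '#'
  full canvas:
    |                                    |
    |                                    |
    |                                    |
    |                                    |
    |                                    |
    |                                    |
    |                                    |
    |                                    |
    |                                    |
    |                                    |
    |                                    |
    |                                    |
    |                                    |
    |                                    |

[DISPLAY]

 ┏━━━━━━━━━━━━━━━━━━━━━━━━━━━┓      
 ┃ DrawingCanvas             ┃      
 ┠───────────────────────────┨━┓    
 ┃+                          ┃━┓    
 ┃                           ┃ ┃    
 ┃                           ┃─┨    
 ┃                           ┃ ┃    
 ┃                           ┃ ┃    
 ┃                           ┃ ┃    
 ┃                           ┃ ┃    
 ┃                           ┃ ┃    
 ┃                           ┃~┃    
 ┃                           ┃ ┃    
 ┃                           ┃ ┃    
 ┃                           ┃ ┃    
 ┃                           ┃ ┃    
 ┃                           ┃ ┃    
 ┃                           ┃ ┃    
 ┃                           ┃━┛    


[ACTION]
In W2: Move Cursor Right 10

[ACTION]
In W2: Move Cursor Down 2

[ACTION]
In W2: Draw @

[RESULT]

 ┏━━━━━━━━━━━━━━━━━━━━━━━━━━━┓      
 ┃ DrawingCanvas             ┃      
 ┠───────────────────────────┨━┓    
 ┃                           ┃━┓    
 ┃                           ┃ ┃    
 ┃          @                ┃─┨    
 ┃                           ┃ ┃    
 ┃                           ┃ ┃    
 ┃                           ┃ ┃    
 ┃                           ┃ ┃    
 ┃                           ┃ ┃    
 ┃                           ┃~┃    
 ┃                           ┃ ┃    
 ┃                           ┃ ┃    
 ┃                           ┃ ┃    
 ┃                           ┃ ┃    
 ┃                           ┃ ┃    
 ┃                           ┃ ┃    
 ┃                           ┃━┛    


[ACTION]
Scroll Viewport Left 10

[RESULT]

  ┏━━━━━━━━━━━━━━━━━━━━━━━━━━━┓     
  ┃ DrawingCanvas             ┃     
  ┠───────────────────────────┨━┓   
  ┃                           ┃━┓   
  ┃                           ┃ ┃   
  ┃          @                ┃─┨   
  ┃                           ┃ ┃   
  ┃                           ┃ ┃   
  ┃                           ┃ ┃   
  ┃                           ┃ ┃   
  ┃                           ┃ ┃   
  ┃                           ┃~┃   
  ┃                           ┃ ┃   
  ┃                           ┃ ┃   
  ┃                           ┃ ┃   
  ┃                           ┃ ┃   
  ┃                           ┃ ┃   
  ┃                           ┃ ┃   
  ┃                           ┃━┛   


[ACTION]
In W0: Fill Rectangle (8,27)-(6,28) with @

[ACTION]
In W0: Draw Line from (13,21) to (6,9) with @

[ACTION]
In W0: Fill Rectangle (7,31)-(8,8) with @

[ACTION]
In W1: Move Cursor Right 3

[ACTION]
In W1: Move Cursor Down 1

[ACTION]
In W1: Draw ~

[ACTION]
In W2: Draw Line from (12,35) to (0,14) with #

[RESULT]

  ┏━━━━━━━━━━━━━━━━━━━━━━━━━━━┓     
  ┃ DrawingCanvas             ┃     
  ┠───────────────────────────┨━┓   
  ┃              #            ┃━┓   
  ┃               ##          ┃ ┃   
  ┃          @      ##        ┃─┨   
  ┃                   ##      ┃ ┃   
  ┃                     #     ┃ ┃   
  ┃                      ##   ┃ ┃   
  ┃                        ## ┃ ┃   
  ┃                          #┃ ┃   
  ┃                           ┃~┃   
  ┃                           ┃ ┃   
  ┃                           ┃ ┃   
  ┃                           ┃ ┃   
  ┃                           ┃ ┃   
  ┃                           ┃ ┃   
  ┃                           ┃ ┃   
  ┃                           ┃━┛   


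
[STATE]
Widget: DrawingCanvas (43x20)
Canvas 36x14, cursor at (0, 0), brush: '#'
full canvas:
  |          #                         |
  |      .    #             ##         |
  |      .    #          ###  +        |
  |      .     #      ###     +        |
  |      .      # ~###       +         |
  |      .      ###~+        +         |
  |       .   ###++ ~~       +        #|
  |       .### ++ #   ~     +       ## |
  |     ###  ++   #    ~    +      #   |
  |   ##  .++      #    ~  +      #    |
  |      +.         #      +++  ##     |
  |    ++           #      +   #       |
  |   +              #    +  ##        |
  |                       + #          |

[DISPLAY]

+         #                                
      .    #             ##                
      .    #          ###  +               
      .     #      ###     +               
      .      # ~###       +                
      .      ###~+        +                
       .   ###++ ~~       +        #       
       .### ++ #   ~     +       ##        
     ###  ++   #    ~    +      #          
   ##  .++      #    ~  +      #           
      +.         #      +++  ##            
    ++           #      +   #              
   +              #    +  ##               
                       + #                 
                                           
                                           
                                           
                                           
                                           
                                           


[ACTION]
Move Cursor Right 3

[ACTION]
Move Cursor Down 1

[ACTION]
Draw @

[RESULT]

          #                                
   @  .    #             ##                
      .    #          ###  +               
      .     #      ###     +               
      .      # ~###       +                
      .      ###~+        +                
       .   ###++ ~~       +        #       
       .### ++ #   ~     +       ##        
     ###  ++   #    ~    +      #          
   ##  .++      #    ~  +      #           
      +.         #      +++  ##            
    ++           #      +   #              
   +              #    +  ##               
                       + #                 
                                           
                                           
                                           
                                           
                                           
                                           


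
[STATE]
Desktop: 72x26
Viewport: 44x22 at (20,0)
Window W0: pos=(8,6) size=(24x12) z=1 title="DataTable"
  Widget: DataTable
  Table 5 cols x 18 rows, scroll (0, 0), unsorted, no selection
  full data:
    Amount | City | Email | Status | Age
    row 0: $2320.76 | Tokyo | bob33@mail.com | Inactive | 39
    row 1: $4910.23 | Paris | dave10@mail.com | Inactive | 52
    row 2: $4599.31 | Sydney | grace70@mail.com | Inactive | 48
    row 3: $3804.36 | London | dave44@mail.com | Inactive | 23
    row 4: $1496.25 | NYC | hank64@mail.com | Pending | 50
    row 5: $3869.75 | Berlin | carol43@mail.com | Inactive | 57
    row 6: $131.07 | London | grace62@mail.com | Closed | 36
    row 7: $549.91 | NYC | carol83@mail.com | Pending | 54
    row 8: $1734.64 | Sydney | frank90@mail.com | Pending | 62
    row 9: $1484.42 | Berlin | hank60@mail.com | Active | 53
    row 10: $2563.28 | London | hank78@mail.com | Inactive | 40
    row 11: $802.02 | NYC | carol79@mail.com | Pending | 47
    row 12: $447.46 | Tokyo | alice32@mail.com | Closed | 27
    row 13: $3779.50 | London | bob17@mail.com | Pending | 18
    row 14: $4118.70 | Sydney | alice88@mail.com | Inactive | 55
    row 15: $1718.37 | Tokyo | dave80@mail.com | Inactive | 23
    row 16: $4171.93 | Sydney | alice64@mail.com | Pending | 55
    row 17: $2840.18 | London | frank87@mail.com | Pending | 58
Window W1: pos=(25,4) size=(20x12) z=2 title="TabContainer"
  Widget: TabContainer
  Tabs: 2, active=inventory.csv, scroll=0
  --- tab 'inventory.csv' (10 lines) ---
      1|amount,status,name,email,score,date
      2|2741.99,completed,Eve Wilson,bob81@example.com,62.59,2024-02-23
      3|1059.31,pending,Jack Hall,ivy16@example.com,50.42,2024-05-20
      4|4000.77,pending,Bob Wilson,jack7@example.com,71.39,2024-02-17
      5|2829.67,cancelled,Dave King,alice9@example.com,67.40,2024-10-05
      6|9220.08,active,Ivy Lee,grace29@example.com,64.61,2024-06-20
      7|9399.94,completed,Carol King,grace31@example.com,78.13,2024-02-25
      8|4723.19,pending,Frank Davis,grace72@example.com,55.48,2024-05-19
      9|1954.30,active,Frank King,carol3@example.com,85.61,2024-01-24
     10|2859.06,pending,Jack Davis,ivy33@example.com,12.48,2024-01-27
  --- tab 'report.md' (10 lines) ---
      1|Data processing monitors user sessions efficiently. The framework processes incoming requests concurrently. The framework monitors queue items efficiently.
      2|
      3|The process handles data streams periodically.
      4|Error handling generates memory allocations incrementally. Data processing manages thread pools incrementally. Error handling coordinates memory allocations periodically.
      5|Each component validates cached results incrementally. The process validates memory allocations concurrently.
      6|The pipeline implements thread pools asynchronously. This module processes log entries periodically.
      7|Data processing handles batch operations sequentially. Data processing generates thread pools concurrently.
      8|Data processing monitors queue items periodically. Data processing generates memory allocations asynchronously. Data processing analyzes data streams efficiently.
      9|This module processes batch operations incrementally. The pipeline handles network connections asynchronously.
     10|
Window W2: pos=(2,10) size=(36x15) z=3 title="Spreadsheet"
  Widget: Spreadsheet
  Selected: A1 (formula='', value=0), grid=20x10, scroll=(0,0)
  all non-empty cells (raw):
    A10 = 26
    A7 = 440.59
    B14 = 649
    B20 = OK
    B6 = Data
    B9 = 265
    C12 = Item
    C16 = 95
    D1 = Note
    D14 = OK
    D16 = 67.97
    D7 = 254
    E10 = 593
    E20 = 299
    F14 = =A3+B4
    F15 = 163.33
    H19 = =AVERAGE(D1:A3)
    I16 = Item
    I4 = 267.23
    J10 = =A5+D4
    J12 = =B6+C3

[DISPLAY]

                                            
                                            
                                            
                                            
     ┏━━━━━━━━━━━━━━━━━━┓                   
     ┃ TabContainer     ┃                   
━━━━━┠──────────────────┨                   
     ┃[inventory.csv]│ r┃                   
─────┃──────────────────┃                   
ty  │┃amount,status,name┃                   
━━━━━━━━━━━━━━━━━┓leted,┃                   
                 ┃ing,Ja┃                   
─────────────────┨ing,Bo┃                   
                 ┃elled,┃                   
      C       D  ┃ve,Ivy┃                   
-----------------┃━━━━━━┛                   
  0       0Note  ┃                          
  0       0      ┃                          
  0       0      ┃                          
  0       0      ┃                          
  0       0      ┃                          
          0      ┃                          


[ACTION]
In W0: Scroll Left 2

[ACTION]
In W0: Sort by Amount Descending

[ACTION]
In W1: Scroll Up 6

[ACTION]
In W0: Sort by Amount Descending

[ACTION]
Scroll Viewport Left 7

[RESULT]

                                            
                                            
                                            
                                            
            ┏━━━━━━━━━━━━━━━━━━┓            
            ┃ TabContainer     ┃            
━━━━━━━━━━━━┠──────────────────┨            
aTable      ┃[inventory.csv]│ r┃            
────────────┃──────────────────┃            
nt ▼│City  │┃amount,status,name┃            
━━━━━━━━━━━━━━━━━━━━━━━━┓leted,┃            
et                      ┃ing,Ja┃            
────────────────────────┨ing,Bo┃            
                        ┃elled,┃            
     B       C       D  ┃ve,Ivy┃            
------------------------┃━━━━━━┛            
0]       0       0Note  ┃                   
 0       0       0      ┃                   
 0       0       0      ┃                   
 0       0       0      ┃                   
 0       0       0      ┃                   
 0Data           0      ┃                   


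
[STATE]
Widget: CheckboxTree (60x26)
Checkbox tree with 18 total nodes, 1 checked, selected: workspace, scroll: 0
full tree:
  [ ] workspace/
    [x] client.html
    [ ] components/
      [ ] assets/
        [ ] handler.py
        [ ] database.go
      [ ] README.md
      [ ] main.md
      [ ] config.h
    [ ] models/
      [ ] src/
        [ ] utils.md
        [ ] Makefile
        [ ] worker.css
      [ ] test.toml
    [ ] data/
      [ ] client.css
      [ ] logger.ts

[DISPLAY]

>[-] workspace/                                             
   [x] client.html                                          
   [ ] components/                                          
     [ ] assets/                                            
       [ ] handler.py                                       
       [ ] database.go                                      
     [ ] README.md                                          
     [ ] main.md                                            
     [ ] config.h                                           
   [ ] models/                                              
     [ ] src/                                               
       [ ] utils.md                                         
       [ ] Makefile                                         
       [ ] worker.css                                       
     [ ] test.toml                                          
   [ ] data/                                                
     [ ] client.css                                         
     [ ] logger.ts                                          
                                                            
                                                            
                                                            
                                                            
                                                            
                                                            
                                                            
                                                            


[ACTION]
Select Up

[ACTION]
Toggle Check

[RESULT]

>[x] workspace/                                             
   [x] client.html                                          
   [x] components/                                          
     [x] assets/                                            
       [x] handler.py                                       
       [x] database.go                                      
     [x] README.md                                          
     [x] main.md                                            
     [x] config.h                                           
   [x] models/                                              
     [x] src/                                               
       [x] utils.md                                         
       [x] Makefile                                         
       [x] worker.css                                       
     [x] test.toml                                          
   [x] data/                                                
     [x] client.css                                         
     [x] logger.ts                                          
                                                            
                                                            
                                                            
                                                            
                                                            
                                                            
                                                            
                                                            


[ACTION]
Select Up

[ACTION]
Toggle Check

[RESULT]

>[ ] workspace/                                             
   [ ] client.html                                          
   [ ] components/                                          
     [ ] assets/                                            
       [ ] handler.py                                       
       [ ] database.go                                      
     [ ] README.md                                          
     [ ] main.md                                            
     [ ] config.h                                           
   [ ] models/                                              
     [ ] src/                                               
       [ ] utils.md                                         
       [ ] Makefile                                         
       [ ] worker.css                                       
     [ ] test.toml                                          
   [ ] data/                                                
     [ ] client.css                                         
     [ ] logger.ts                                          
                                                            
                                                            
                                                            
                                                            
                                                            
                                                            
                                                            
                                                            


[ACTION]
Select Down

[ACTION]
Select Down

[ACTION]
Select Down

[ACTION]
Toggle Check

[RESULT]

 [-] workspace/                                             
   [ ] client.html                                          
   [-] components/                                          
>    [x] assets/                                            
       [x] handler.py                                       
       [x] database.go                                      
     [ ] README.md                                          
     [ ] main.md                                            
     [ ] config.h                                           
   [ ] models/                                              
     [ ] src/                                               
       [ ] utils.md                                         
       [ ] Makefile                                         
       [ ] worker.css                                       
     [ ] test.toml                                          
   [ ] data/                                                
     [ ] client.css                                         
     [ ] logger.ts                                          
                                                            
                                                            
                                                            
                                                            
                                                            
                                                            
                                                            
                                                            


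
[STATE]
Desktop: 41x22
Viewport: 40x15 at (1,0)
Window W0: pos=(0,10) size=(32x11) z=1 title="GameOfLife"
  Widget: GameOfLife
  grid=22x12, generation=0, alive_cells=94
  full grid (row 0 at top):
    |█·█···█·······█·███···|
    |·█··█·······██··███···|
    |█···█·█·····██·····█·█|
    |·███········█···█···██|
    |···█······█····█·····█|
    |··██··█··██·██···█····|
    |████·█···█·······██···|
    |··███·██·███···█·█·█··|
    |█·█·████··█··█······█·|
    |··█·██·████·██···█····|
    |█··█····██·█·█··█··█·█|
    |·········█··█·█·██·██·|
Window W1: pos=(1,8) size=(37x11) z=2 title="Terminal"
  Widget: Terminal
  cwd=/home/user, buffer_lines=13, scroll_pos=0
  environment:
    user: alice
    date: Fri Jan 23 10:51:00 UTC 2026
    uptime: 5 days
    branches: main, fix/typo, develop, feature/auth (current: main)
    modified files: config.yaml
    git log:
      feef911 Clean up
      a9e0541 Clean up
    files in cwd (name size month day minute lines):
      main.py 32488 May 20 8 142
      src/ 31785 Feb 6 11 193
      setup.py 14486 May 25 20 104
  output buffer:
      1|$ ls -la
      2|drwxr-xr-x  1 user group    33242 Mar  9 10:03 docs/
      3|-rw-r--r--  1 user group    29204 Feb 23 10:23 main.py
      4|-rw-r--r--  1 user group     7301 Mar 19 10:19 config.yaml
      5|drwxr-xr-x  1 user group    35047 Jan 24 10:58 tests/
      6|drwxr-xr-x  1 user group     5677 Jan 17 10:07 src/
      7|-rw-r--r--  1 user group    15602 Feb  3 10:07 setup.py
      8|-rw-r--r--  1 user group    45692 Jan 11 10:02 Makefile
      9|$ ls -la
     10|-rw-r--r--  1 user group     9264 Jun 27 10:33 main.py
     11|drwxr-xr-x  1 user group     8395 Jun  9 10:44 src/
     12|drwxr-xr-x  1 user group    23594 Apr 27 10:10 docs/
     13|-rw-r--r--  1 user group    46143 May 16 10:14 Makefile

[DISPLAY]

                                        
                                        
                                        
                                        
                                        
                                        
                                        
                                        
┏━━━━━━━━━━━━━━━━━━━━━━━━━━━━━━━━━━━┓   
┃ Terminal                          ┃   
┠───────────────────────────────────┨   
┃$ ls -la                           ┃   
┃drwxr-xr-x  1 user group    33242 M┃   
┃-rw-r--r--  1 user group    29204 F┃   
┃-rw-r--r--  1 user group     7301 M┃   


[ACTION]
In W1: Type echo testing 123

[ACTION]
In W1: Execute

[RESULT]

                                        
                                        
                                        
                                        
                                        
                                        
                                        
                                        
┏━━━━━━━━━━━━━━━━━━━━━━━━━━━━━━━━━━━┓   
┃ Terminal                          ┃   
┠───────────────────────────────────┨   
┃-rw-r--r--  1 user group     9264 J┃   
┃drwxr-xr-x  1 user group     8395 J┃   
┃drwxr-xr-x  1 user group    23594 A┃   
┃-rw-r--r--  1 user group    46143 M┃   


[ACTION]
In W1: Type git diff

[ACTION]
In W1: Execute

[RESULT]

                                        
                                        
                                        
                                        
                                        
                                        
                                        
                                        
┏━━━━━━━━━━━━━━━━━━━━━━━━━━━━━━━━━━━┓   
┃ Terminal                          ┃   
┠───────────────────────────────────┨   
┃diff --git a/main.py b/main.py     ┃   
┃--- a/main.py                      ┃   
┃+++ b/main.py                      ┃   
┃@@ -1,3 +1,4 @@                    ┃   


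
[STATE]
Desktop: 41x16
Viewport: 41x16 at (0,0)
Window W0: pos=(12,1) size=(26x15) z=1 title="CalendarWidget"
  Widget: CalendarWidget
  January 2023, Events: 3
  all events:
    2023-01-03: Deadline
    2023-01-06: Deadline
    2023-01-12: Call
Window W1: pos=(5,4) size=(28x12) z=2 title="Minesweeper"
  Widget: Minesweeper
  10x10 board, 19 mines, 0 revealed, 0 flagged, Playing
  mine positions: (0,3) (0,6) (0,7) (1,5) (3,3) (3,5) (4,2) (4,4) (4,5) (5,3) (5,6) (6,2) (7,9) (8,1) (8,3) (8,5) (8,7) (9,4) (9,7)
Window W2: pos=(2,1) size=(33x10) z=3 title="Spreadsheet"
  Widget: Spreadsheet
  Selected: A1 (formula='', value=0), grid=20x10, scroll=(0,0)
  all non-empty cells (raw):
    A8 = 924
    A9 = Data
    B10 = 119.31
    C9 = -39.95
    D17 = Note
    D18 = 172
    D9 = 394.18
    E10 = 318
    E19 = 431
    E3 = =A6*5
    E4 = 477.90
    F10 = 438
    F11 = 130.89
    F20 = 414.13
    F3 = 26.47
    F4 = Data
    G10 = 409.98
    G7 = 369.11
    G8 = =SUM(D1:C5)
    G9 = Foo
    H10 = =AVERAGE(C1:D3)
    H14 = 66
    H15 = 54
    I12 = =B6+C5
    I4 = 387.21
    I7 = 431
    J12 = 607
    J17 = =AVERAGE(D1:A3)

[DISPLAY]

                                         
  ┏━━━━━━━━━━━━━━━━━━━━━━━━━━━━━━━┓━━┓   
  ┃ Spreadsheet                   ┃  ┃   
  ┠───────────────────────────────┨──┨   
  ┃A1:                            ┃  ┃   
  ┃       A       B       C       ┃  ┃   
  ┃-------------------------------┃  ┃   
  ┃  1      [0]       0       0   ┃  ┃   
  ┃  2        0       0       0   ┃  ┃   
  ┃  3        0       0       0   ┃  ┃   
  ┗━━━━━━━━━━━━━━━━━━━━━━━━━━━━━━━┛  ┃   
     ┃■■■■■■■■■■                ┃    ┃   
     ┃■■■■■■■■■■                ┃    ┃   
     ┃■■■■■■■■■■                ┃    ┃   
     ┃■■■■■■■■■■                ┃    ┃   
     ┗━━━━━━━━━━━━━━━━━━━━━━━━━━┛━━━━┛   


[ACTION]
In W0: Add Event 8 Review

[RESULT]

                                         
  ┏━━━━━━━━━━━━━━━━━━━━━━━━━━━━━━━┓━━┓   
  ┃ Spreadsheet                   ┃  ┃   
  ┠───────────────────────────────┨──┨   
  ┃A1:                            ┃  ┃   
  ┃       A       B       C       ┃  ┃   
  ┃-------------------------------┃  ┃   
  ┃  1      [0]       0       0   ┃* ┃   
  ┃  2        0       0       0   ┃  ┃   
  ┃  3        0       0       0   ┃  ┃   
  ┗━━━━━━━━━━━━━━━━━━━━━━━━━━━━━━━┛  ┃   
     ┃■■■■■■■■■■                ┃    ┃   
     ┃■■■■■■■■■■                ┃    ┃   
     ┃■■■■■■■■■■                ┃    ┃   
     ┃■■■■■■■■■■                ┃    ┃   
     ┗━━━━━━━━━━━━━━━━━━━━━━━━━━┛━━━━┛   


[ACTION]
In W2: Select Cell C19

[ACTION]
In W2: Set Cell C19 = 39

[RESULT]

                                         
  ┏━━━━━━━━━━━━━━━━━━━━━━━━━━━━━━━┓━━┓   
  ┃ Spreadsheet                   ┃  ┃   
  ┠───────────────────────────────┨──┨   
  ┃C19: 39                        ┃  ┃   
  ┃       A       B       C       ┃  ┃   
  ┃-------------------------------┃  ┃   
  ┃  1        0       0       0   ┃* ┃   
  ┃  2        0       0       0   ┃  ┃   
  ┃  3        0       0       0   ┃  ┃   
  ┗━━━━━━━━━━━━━━━━━━━━━━━━━━━━━━━┛  ┃   
     ┃■■■■■■■■■■                ┃    ┃   
     ┃■■■■■■■■■■                ┃    ┃   
     ┃■■■■■■■■■■                ┃    ┃   
     ┃■■■■■■■■■■                ┃    ┃   
     ┗━━━━━━━━━━━━━━━━━━━━━━━━━━┛━━━━┛   


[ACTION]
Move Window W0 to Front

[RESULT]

                                         
  ┏━━━━━━━━━┏━━━━━━━━━━━━━━━━━━━━━━━━┓   
  ┃ Spreadsh┃ CalendarWidget         ┃   
  ┠─────────┠────────────────────────┨   
  ┃C19: 39  ┃      January 2023      ┃   
  ┃       A ┃Mo Tu We Th Fr Sa Su    ┃   
  ┃---------┃                   1    ┃   
  ┃  1      ┃ 2  3*  4  5  6*  7  8* ┃   
  ┃  2      ┃ 9 10 11 12* 13 14 15   ┃   
  ┃  3      ┃16 17 18 19 20 21 22    ┃   
  ┗━━━━━━━━━┃23 24 25 26 27 28 29    ┃   
     ┃■■■■■■┃30 31                   ┃   
     ┃■■■■■■┃                        ┃   
     ┃■■■■■■┃                        ┃   
     ┃■■■■■■┃                        ┃   
     ┗━━━━━━┗━━━━━━━━━━━━━━━━━━━━━━━━┛   


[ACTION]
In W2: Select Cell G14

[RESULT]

                                         
  ┏━━━━━━━━━┏━━━━━━━━━━━━━━━━━━━━━━━━┓   
  ┃ Spreadsh┃ CalendarWidget         ┃   
  ┠─────────┠────────────────────────┨   
  ┃G14:     ┃      January 2023      ┃   
  ┃       A ┃Mo Tu We Th Fr Sa Su    ┃   
  ┃---------┃                   1    ┃   
  ┃  1      ┃ 2  3*  4  5  6*  7  8* ┃   
  ┃  2      ┃ 9 10 11 12* 13 14 15   ┃   
  ┃  3      ┃16 17 18 19 20 21 22    ┃   
  ┗━━━━━━━━━┃23 24 25 26 27 28 29    ┃   
     ┃■■■■■■┃30 31                   ┃   
     ┃■■■■■■┃                        ┃   
     ┃■■■■■■┃                        ┃   
     ┃■■■■■■┃                        ┃   
     ┗━━━━━━┗━━━━━━━━━━━━━━━━━━━━━━━━┛   
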